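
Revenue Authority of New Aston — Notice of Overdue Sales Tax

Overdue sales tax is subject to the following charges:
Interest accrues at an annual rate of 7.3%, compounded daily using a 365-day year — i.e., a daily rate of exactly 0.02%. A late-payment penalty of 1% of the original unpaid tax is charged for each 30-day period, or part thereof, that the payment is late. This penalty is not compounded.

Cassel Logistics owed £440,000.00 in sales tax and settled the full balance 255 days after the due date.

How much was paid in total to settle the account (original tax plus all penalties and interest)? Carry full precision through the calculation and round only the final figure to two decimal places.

£502,619.71

Penalty periods: ⌈255/30⌉ = 9; penalty = 9 × 1% × £440,000.00 = £39,600.00
Interest: £440,000.00 × ((1 + 0.0002)^255 − 1) = £440,000.00 × 0.05231753… = £23,019.7120…
Total = £440,000.00 + £39,600.0000 + £23,019.7120… = £502,619.71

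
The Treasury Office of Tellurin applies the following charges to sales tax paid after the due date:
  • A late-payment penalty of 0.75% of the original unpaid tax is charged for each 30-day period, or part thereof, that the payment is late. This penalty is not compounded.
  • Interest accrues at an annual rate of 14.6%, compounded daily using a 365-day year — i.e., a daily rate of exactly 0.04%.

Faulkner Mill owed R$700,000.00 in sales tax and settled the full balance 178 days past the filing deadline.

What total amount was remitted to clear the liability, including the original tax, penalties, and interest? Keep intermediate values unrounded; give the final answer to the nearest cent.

Penalty periods: ⌈178/30⌉ = 6; penalty = 6 × 0.75% × R$700,000.00 = R$31,500.00
Interest: R$700,000.00 × ((1 + 0.0004)^178 − 1) = R$700,000.00 × 0.07378068… = R$51,646.4738…
Total = R$700,000.00 + R$31,500.0000 + R$51,646.4738… = R$783,146.47

R$783,146.47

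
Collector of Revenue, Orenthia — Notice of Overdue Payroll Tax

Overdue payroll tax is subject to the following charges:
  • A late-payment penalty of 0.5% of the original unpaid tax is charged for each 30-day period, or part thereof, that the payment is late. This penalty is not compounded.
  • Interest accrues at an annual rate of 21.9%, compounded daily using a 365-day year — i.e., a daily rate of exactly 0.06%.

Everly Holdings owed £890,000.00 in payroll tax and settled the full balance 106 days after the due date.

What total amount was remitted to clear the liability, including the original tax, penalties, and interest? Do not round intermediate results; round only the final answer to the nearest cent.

£966,224.69

Penalty periods: ⌈106/30⌉ = 4; penalty = 4 × 0.5% × £890,000.00 = £17,800.00
Interest: £890,000.00 × ((1 + 0.0006)^106 − 1) = £890,000.00 × 0.06564572… = £58,424.6930…
Total = £890,000.00 + £17,800.0000 + £58,424.6930… = £966,224.69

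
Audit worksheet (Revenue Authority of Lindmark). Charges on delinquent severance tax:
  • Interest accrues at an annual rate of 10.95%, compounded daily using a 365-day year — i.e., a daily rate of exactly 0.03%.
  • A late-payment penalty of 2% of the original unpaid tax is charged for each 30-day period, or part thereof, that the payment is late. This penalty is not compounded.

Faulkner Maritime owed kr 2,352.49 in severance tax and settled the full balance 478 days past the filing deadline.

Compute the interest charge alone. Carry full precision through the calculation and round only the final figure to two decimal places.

Interest: kr 2,352.49 × ((1 + 0.0003)^478 − 1) = kr 2,352.49 × 0.15416656… = kr 362.6753…

kr 362.68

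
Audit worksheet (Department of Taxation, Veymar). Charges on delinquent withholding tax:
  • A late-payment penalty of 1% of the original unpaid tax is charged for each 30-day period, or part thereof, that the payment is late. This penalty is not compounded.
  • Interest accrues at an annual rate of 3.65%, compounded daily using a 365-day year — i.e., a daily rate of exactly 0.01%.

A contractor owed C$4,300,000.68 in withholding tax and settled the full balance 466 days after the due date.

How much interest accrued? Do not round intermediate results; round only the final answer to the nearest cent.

C$205,111.77

Interest: C$4,300,000.68 × ((1 + 0.0001)^466 − 1) = C$4,300,000.68 × 0.04770040… = C$205,111.7659…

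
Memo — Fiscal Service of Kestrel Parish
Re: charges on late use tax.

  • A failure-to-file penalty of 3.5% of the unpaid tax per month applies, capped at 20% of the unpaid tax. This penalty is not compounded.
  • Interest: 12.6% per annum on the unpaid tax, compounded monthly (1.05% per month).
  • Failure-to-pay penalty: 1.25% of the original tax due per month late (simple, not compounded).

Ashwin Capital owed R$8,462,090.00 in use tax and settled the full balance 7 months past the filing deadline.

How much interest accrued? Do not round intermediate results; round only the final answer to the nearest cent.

Interest: R$8,462,090.00 × ((1 + 0.0105)^7 − 1) = R$8,462,090.00 × 0.0758562… = R$641,901.9491…

R$641,901.95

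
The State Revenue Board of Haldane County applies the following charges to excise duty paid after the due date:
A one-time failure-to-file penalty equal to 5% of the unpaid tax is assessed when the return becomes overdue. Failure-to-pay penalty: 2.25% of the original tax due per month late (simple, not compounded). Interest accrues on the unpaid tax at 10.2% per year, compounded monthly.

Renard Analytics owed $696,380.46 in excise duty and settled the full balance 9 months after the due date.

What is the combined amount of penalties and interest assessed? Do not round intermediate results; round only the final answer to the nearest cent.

$230,956.84

Failure-to-file penalty: 5% × $696,380.46 = $34,819.02…
Failure-to-pay penalty: 9 × 2.25% × $696,380.46 = $141,017.04…
Interest (10.2%/yr ÷ 12 = 0.85%/month): $696,380.46 × ((1 + 0.0085)^9 − 1) = $55,120.7765…
Penalties + interest = $175,836.0662… + $55,120.7765… = $230,956.84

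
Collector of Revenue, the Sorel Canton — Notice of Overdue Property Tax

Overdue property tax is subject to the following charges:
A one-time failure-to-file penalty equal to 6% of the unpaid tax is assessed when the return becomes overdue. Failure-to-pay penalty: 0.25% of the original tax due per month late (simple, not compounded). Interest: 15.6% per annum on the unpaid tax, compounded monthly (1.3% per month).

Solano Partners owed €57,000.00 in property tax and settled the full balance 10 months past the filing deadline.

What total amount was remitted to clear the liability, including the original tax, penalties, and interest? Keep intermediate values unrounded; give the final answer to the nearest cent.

€69,703.86

Failure-to-file penalty: 6% × €57,000.00 = €3,420.00
Failure-to-pay penalty = 0.25% × €57,000.00 × 10 mo = €1,425.00
Interest: €57,000.00 × ((1 + 0.013)^10 − 1) = €57,000.00 × 0.1378747… = €7,858.8597…
Total = €57,000.00 + €4,845.0000 + €7,858.8597… = €69,703.86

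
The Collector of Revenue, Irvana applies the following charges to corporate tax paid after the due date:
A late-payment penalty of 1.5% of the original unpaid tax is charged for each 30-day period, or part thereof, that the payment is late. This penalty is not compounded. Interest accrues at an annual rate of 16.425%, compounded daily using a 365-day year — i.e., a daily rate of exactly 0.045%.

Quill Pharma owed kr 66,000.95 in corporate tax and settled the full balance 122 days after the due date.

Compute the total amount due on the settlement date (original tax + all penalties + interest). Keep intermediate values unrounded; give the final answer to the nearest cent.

Penalty periods: ⌈122/30⌉ = 5; penalty = 5 × 1.5% × kr 66,000.95 = kr 4,950.07…
Interest: kr 66,000.95 × ((1 + 0.00045)^122 − 1) = kr 66,000.95 × 0.05642192… = kr 3,723.9003…
Total = kr 66,000.95 + kr 4,950.0713… + kr 3,723.9003… = kr 74,674.92

kr 74,674.92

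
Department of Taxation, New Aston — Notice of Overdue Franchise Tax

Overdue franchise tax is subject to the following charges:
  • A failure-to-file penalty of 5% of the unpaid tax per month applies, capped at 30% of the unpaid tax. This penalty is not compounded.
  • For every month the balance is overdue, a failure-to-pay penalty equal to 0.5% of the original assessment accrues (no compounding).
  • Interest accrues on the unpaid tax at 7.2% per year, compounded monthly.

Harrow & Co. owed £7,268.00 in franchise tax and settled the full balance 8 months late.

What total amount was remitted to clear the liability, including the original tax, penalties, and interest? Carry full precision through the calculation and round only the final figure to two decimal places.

£10,095.40

Failure-to-file: 8 × 5% × £7,268.00 = £2,907.20, capped at 30% × £7,268.00 = £2,180.40
Failure-to-pay penalty: 8 × 0.5% × £7,268.00 = £290.72
Interest (7.2%/yr ÷ 12 = 0.6%/month): £7,268.00 × ((1 + 0.006)^8 − 1) = £356.2787…
Total = £7,268.00 + £2,471.1200 + £356.2787… = £10,095.40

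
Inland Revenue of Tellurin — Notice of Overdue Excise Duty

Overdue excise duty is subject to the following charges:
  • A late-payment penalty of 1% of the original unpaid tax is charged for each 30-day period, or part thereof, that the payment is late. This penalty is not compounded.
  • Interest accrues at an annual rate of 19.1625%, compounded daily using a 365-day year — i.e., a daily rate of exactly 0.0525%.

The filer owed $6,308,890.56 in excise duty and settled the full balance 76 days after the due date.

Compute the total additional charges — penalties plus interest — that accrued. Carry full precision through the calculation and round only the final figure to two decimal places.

$446,012.08

Penalty periods: ⌈76/30⌉ = 3; penalty = 3 × 1% × $6,308,890.56 = $189,266.72…
Interest: $6,308,890.56 × ((1 + 0.000525)^76 − 1) = $6,308,890.56 × 0.04069580… = $256,745.3616…
Penalties + interest = $189,266.7168 + $256,745.3616… = $446,012.08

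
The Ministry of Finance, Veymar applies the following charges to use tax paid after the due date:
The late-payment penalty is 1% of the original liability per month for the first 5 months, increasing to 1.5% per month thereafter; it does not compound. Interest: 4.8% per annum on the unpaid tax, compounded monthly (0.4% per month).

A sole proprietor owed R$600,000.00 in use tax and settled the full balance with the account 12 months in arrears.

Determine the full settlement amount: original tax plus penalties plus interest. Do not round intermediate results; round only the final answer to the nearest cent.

Penalty, months 1–5: 5 × 1% × R$600,000.00 = R$30,000.00
Penalty, months 6–12: 7 × 1.5% × R$600,000.00 = R$63,000.00
Interest: R$600,000.00 × ((1 + 0.004)^12 − 1) = R$600,000.00 × 0.0490702… = R$29,442.1245…
Total = R$600,000.00 + R$93,000.0000 + R$29,442.1245… = R$722,442.12

R$722,442.12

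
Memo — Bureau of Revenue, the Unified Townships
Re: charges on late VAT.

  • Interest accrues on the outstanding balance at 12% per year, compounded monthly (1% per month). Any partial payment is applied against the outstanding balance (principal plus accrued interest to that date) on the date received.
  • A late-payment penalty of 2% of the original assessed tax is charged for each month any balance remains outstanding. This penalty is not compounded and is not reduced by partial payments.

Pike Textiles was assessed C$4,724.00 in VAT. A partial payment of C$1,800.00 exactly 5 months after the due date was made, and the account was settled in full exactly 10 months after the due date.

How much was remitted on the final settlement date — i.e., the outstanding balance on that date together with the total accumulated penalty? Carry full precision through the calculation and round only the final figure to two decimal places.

Balance at month 5: C$4,724.0000 × (1 + 0.01)^5 = C$4,964.9715…
After C$1,800.00 payment: C$4,964.9715… − C$1,800.00 = C$3,164.9715…
Balance at month 10: C$3,164.9715… × (1 + 0.01)^5 = C$3,326.4168…
Penalty: 10 × 2% × C$4,724.00 = C$944.80
Final settlement = outstanding balance + penalty = C$3,326.4168… + C$944.80 = C$4,271.22

C$4,271.22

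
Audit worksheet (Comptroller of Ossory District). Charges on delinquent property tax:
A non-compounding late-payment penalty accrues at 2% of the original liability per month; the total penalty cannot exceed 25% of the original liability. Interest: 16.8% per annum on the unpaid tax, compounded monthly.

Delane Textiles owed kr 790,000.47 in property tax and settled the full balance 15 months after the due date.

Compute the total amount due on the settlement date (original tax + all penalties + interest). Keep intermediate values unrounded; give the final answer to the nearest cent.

kr 1,170,687.96

Penalty (uncapped): 15 × 2% × kr 790,000.47 = kr 237,000.14…; cap = 25% × kr 790,000.47 = kr 197,500.12… → penalty = kr 197,500.12…
Interest (16.8%/yr ÷ 12 = 1.4%/month): kr 790,000.47 × ((1 + 0.014)^15 − 1) = kr 183,187.3719…
Total = kr 790,000.47 + kr 197,500.1175 + kr 183,187.3719… = kr 1,170,687.96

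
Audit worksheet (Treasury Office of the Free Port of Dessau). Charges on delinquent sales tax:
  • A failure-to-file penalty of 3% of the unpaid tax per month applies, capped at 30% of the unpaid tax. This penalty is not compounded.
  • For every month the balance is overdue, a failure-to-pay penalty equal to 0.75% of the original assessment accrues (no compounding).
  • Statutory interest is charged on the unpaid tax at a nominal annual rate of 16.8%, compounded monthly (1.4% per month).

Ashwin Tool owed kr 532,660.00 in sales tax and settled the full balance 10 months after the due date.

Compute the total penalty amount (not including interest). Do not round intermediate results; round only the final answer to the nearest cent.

kr 199,747.50

Failure-to-file: 10 × 3% × kr 532,660.00 = kr 159,798.00, capped at 30% × kr 532,660.00 = kr 159,798.00
Failure-to-pay penalty: 10 × 0.75% × kr 532,660.00 = kr 39,949.50
Total penalty = kr 159,798.00 + kr 39,949.50 = kr 199,747.50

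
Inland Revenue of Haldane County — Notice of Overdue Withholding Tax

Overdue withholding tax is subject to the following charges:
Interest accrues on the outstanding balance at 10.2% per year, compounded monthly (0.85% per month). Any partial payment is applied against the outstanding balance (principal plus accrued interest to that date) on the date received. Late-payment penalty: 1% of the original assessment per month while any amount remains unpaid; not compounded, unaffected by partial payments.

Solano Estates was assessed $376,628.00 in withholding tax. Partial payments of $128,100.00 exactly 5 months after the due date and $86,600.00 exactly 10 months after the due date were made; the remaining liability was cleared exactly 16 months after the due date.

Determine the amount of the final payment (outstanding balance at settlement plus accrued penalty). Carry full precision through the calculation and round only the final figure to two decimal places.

Balance at month 5: $376,628.0000 × (1 + 0.0085)^5 = $392,909.1265…
After $128,100.00 payment: $392,909.1265… − $128,100.00 = $264,809.1265…
Balance at month 10: $264,809.1265… × (1 + 0.0085)^5 = $276,256.4722…
After $86,600.00 payment: $276,256.4722… − $86,600.00 = $189,656.4722…
Balance at month 16: $189,656.4722… × (1 + 0.0085)^6 = $199,536.8368…
Penalty: 16 × 1% × $376,628.00 = $60,260.48
Final settlement = outstanding balance + penalty = $199,536.8368… + $60,260.48 = $259,797.32

$259,797.32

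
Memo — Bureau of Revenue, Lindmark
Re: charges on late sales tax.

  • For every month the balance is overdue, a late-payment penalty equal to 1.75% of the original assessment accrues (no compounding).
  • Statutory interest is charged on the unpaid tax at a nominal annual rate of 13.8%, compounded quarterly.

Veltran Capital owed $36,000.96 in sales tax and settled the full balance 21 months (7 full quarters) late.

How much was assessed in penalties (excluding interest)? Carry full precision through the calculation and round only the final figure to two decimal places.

$13,230.35

Late-payment penalty: 21 × 1.75% × $36,000.96 = $13,230.35…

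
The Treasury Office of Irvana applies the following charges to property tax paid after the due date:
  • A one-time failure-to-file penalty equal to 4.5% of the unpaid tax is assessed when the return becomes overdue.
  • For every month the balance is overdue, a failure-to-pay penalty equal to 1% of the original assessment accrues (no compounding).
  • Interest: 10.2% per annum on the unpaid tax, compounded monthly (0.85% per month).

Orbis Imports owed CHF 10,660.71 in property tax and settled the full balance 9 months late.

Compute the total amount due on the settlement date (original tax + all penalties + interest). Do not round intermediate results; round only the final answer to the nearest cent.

CHF 12,943.74

Failure-to-file penalty: 4.5% × CHF 10,660.71 = CHF 479.73…
Failure-to-pay penalty = 1% × CHF 10,660.71 × 9 mo = CHF 959.46…
Interest: CHF 10,660.71 × ((1 + 0.0085)^9 − 1) = CHF 10,660.71 × 0.0791532… = CHF 843.8298…
Total = CHF 10,660.71 + CHF 1,439.1959… + CHF 843.8298… = CHF 12,943.74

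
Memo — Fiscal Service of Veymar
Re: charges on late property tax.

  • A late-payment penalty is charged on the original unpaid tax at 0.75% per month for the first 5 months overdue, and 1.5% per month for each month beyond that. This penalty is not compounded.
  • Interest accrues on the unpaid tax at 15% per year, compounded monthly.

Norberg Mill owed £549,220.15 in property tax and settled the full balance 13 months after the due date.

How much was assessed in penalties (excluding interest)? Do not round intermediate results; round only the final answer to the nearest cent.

£86,502.17

Penalty, months 1–5: 5 × 0.75% × £549,220.15 = £20,595.76…
Penalty, months 6–13: 8 × 1.5% × £549,220.15 = £65,906.42…
Total penalty = £20,595.76… + £65,906.42… = £86,502.17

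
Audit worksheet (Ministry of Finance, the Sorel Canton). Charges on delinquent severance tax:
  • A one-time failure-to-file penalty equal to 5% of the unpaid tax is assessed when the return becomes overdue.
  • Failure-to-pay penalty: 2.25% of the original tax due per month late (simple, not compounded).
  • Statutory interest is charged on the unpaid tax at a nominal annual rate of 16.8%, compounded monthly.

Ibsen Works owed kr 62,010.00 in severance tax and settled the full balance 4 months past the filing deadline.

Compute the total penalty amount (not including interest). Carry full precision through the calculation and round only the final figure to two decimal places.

Failure-to-file penalty: 5% × kr 62,010.00 = kr 3,100.50
Failure-to-pay penalty: 4 × 2.25% × kr 62,010.00 = kr 5,580.90
Total penalty = kr 3,100.50 + kr 5,580.90 = kr 8,681.40

kr 8,681.40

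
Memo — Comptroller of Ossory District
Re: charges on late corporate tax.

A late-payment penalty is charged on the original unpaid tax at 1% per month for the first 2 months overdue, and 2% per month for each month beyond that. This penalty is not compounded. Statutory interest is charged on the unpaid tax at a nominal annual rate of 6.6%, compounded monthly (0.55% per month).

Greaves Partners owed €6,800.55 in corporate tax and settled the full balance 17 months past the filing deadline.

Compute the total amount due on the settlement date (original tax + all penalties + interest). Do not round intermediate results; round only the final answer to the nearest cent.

Penalty, months 1–2: 2 × 1% × €6,800.55 = €136.01…
Penalty, months 3–17: 15 × 2% × €6,800.55 = €2,040.17…
Interest: €6,800.55 × ((1 + 0.0055)^17 − 1) = €6,800.55 × 0.0977293… = €664.6133…
Total = €6,800.55 + €2,176.1760 + €664.6133… = €9,641.34

€9,641.34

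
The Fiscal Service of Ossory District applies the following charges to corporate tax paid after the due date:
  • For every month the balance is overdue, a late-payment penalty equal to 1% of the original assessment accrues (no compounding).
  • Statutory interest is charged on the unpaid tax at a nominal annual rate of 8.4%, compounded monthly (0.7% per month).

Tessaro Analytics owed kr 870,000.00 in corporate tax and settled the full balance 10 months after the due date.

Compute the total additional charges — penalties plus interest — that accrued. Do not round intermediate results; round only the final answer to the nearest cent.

Late-payment penalty = 1% × kr 870,000.00 × 10 mo = kr 87,000.00
Interest: kr 870,000.00 × ((1 + 0.007)^10 − 1) = kr 870,000.00 × 0.0722467… = kr 62,854.6016…
Penalties + interest = kr 87,000.0000 + kr 62,854.6016… = kr 149,854.60

kr 149,854.60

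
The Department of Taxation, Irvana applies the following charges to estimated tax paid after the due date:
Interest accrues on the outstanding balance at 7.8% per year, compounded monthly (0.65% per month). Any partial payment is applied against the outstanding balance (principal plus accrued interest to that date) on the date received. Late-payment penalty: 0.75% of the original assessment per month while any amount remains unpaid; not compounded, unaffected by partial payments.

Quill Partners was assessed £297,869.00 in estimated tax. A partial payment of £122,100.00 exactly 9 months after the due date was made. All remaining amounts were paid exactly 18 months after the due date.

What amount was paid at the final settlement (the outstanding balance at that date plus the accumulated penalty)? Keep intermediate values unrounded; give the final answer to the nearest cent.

Balance at month 9: £297,869.0000 × (1 + 0.0065)^9 = £315,754.3341…
After £122,100.00 payment: £315,754.3341… − £122,100.00 = £193,654.3341…
Balance at month 18: £193,654.3341… × (1 + 0.0065)^9 = £205,282.1720…
Penalty: 18 × 0.75% × £297,869.00 = £40,212.32…
Final settlement = outstanding balance + penalty = £205,282.1720… + £40,212.32… = £245,494.49

£245,494.49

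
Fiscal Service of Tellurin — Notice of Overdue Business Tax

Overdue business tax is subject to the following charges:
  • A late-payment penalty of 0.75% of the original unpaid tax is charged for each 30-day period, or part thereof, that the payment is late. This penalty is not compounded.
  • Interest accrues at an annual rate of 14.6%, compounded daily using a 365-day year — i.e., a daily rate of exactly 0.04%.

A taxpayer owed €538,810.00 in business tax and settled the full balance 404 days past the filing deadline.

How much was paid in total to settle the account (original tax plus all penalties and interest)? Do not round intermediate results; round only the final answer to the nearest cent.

€689,866.47

Penalty periods: ⌈404/30⌉ = 14; penalty = 14 × 0.75% × €538,810.00 = €56,575.05
Interest: €538,810.00 × ((1 + 0.0004)^404 − 1) = €538,810.00 × 0.17535201… = €94,481.4183…
Total = €538,810.00 + €56,575.0500 + €94,481.4183… = €689,866.47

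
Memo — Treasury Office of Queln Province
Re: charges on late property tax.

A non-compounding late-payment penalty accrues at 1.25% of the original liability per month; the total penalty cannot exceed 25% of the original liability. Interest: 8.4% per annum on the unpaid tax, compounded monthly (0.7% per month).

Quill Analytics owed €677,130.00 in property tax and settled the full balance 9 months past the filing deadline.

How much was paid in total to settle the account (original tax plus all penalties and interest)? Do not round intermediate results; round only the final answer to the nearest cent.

Penalty: 9 × 1.25% × €677,130.00 = €76,177.13… (below the 25% cap of €169,282.50)
Interest: €677,130.00 × ((1 + 0.007)^9 − 1) = €677,130.00 × 0.0647931… = €43,873.3631…
Total = €677,130.00 + €76,177.1250 + €43,873.3631… = €797,180.49

€797,180.49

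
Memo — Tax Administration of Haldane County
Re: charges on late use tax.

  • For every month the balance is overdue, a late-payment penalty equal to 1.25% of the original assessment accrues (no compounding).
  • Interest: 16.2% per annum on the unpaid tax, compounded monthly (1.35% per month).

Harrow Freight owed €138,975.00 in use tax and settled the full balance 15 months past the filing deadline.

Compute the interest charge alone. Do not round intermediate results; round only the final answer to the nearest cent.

Interest: €138,975.00 × ((1 + 0.0135)^15 − 1) = €138,975.00 × 0.2228024… = €30,963.9686…

€30,963.97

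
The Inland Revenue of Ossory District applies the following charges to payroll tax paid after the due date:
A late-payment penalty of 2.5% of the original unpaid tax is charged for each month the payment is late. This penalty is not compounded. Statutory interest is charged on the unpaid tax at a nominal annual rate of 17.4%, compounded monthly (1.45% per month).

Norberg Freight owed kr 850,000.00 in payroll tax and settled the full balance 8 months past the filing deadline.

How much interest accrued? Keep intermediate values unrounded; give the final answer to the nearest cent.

Interest: kr 850,000.00 × ((1 + 0.0145)^8 − 1) = kr 850,000.00 × 0.1220609… = kr 103,751.7255…

kr 103,751.73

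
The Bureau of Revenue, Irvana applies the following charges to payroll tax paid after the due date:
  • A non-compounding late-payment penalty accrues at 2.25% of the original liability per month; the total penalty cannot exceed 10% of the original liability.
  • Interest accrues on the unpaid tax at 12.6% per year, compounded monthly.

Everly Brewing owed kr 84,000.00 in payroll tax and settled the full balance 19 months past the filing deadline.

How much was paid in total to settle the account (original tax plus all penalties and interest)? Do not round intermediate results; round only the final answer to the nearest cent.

Penalty (uncapped): 19 × 2.25% × kr 84,000.00 = kr 35,910.00; cap = 10% × kr 84,000.00 = kr 8,400.00 → penalty = kr 8,400.00
Interest (12.6%/yr ÷ 12 = 1.05%/month): kr 84,000.00 × ((1 + 0.0105)^19 − 1) = kr 18,439.9423…
Total = kr 84,000.00 + kr 8,400.0000 + kr 18,439.9423… = kr 110,839.94

kr 110,839.94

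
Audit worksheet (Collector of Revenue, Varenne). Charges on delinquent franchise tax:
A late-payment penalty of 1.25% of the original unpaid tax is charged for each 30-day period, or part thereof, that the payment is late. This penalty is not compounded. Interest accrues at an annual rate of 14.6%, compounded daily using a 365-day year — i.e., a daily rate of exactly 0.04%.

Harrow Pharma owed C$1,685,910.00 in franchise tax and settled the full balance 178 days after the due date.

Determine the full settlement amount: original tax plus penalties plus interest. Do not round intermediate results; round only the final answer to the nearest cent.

Penalty periods: ⌈178/30⌉ = 6; penalty = 6 × 1.25% × C$1,685,910.00 = C$126,443.25
Interest: C$1,685,910.00 × ((1 + 0.0004)^178 − 1) = C$1,685,910.00 × 0.07378068… = C$124,387.5810…
Total = C$1,685,910.00 + C$126,443.2500 + C$124,387.5810… = C$1,936,740.83

C$1,936,740.83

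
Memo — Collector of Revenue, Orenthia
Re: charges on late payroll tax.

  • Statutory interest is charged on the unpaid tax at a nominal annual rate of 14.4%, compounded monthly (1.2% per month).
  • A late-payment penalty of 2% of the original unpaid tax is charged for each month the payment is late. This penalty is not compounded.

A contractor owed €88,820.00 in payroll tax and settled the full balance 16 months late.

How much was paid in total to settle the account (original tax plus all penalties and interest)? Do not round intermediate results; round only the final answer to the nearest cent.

Late-payment penalty = 2% × €88,820.00 × 16 mo = €28,422.40
Interest: €88,820.00 × ((1 + 0.012)^16 − 1) = €88,820.00 × 0.2102865… = €18,677.6497…
Total = €88,820.00 + €28,422.4000 + €18,677.6497… = €135,920.05

€135,920.05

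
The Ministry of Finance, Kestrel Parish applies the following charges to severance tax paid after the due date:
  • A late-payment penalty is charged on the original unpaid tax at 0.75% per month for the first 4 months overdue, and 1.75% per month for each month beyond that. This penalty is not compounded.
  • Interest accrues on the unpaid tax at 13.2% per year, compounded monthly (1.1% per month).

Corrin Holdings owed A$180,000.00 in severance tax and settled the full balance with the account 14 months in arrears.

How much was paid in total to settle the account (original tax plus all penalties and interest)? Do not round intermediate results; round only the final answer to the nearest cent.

Penalty, months 1–4: 4 × 0.75% × A$180,000.00 = A$5,400.00
Penalty, months 5–14: 10 × 1.75% × A$180,000.00 = A$31,500.00
Interest: A$180,000.00 × ((1 + 0.011)^14 − 1) = A$180,000.00 × 0.1655105… = A$29,791.8841…
Total = A$180,000.00 + A$36,900.0000 + A$29,791.8841… = A$246,691.88

A$246,691.88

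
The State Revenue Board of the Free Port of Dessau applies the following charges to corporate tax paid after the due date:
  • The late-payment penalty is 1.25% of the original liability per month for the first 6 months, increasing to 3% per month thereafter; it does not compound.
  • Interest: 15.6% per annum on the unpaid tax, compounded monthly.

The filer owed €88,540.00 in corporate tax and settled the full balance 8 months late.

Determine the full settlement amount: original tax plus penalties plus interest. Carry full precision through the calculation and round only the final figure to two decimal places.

€110,131.10

Penalty, months 1–6: 6 × 1.25% × €88,540.00 = €6,640.50
Penalty, months 7–8: 2 × 3% × €88,540.00 = €5,312.40
Interest (15.6%/yr ÷ 12 = 1.3%/month): €88,540.00 × ((1 + 0.013)^8 − 1) = €9,638.2034…
Total = €88,540.00 + €11,952.9000 + €9,638.2034… = €110,131.10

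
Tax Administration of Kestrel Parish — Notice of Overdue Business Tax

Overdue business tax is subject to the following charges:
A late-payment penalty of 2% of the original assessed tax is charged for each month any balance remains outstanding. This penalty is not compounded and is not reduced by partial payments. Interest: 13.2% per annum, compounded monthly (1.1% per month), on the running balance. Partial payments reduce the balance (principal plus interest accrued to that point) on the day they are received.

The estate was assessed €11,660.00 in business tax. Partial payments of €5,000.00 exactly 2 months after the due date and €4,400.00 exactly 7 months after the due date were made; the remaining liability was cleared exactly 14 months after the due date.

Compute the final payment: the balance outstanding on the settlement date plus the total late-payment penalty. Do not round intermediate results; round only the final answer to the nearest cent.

Balance at month 2: €11,660.0000 × (1 + 0.011)^2 = €11,917.9309…
After €5,000.00 payment: €11,917.9309… − €5,000.00 = €6,917.9309…
Balance at month 7: €6,917.9309… × (1 + 0.011)^5 = €7,306.8803…
After €4,400.00 payment: €7,306.8803… − €4,400.00 = €2,906.8803…
Balance at month 14: €2,906.8803… × (1 + 0.011)^7 = €3,138.2334…
Penalty: 14 × 2% × €11,660.00 = €3,264.80
Final settlement = outstanding balance + penalty = €3,138.2334… + €3,264.80 = €6,403.03

€6,403.03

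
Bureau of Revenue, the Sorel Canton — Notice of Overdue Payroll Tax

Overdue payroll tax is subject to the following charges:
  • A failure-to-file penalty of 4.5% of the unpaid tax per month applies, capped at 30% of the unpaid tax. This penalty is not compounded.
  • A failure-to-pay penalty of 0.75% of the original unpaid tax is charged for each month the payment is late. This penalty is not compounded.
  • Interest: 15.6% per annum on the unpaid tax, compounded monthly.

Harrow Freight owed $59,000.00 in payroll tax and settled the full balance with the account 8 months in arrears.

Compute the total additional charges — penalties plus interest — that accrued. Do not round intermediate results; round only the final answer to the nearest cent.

$27,662.57

Failure-to-file: 8 × 4.5% × $59,000.00 = $21,240.00, capped at 30% × $59,000.00 = $17,700.00
Failure-to-pay penalty = 0.75% × $59,000.00 × 8 mo = $3,540.00
Interest (15.6%/yr ÷ 12 = 1.3%/month): $59,000.00 × ((1 + 0.013)^8 − 1) = $6,422.5661…
Penalties + interest = $21,240.0000 + $6,422.5661… = $27,662.57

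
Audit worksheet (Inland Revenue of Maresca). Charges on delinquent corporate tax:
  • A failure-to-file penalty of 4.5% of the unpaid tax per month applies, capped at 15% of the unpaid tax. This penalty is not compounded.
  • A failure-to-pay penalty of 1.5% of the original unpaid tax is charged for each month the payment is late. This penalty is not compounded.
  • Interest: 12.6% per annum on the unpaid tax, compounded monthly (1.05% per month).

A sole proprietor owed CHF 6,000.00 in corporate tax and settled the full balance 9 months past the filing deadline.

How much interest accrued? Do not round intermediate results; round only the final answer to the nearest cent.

Interest: CHF 6,000.00 × ((1 + 0.0105)^9 − 1) = CHF 6,000.00 × 0.0985678… = CHF 591.4067…

CHF 591.41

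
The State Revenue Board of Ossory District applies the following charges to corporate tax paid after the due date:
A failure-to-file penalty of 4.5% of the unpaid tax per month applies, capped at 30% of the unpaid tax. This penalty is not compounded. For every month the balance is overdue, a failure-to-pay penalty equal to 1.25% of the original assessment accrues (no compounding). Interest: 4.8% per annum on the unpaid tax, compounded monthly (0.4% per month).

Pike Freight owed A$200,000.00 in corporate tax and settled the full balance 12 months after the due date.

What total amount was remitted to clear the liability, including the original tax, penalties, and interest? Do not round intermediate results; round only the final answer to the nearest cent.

Failure-to-file: 12 × 4.5% × A$200,000.00 = A$108,000.00, capped at 30% × A$200,000.00 = A$60,000.00
Failure-to-pay penalty = 1.25% × A$200,000.00 × 12 mo = A$30,000.00
Interest: A$200,000.00 × ((1 + 0.004)^12 − 1) = A$200,000.00 × 0.0490702… = A$9,814.0415…
Total = A$200,000.00 + A$90,000.0000 + A$9,814.0415… = A$299,814.04

A$299,814.04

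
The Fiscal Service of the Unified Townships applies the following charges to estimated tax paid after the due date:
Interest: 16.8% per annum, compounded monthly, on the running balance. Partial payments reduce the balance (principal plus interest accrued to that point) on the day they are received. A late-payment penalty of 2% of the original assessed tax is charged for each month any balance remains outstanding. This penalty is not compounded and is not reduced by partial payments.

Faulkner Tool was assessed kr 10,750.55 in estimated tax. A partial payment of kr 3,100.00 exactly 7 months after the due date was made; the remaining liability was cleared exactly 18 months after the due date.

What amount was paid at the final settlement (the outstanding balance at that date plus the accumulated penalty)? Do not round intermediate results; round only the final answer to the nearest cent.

Monthly rate = 16.8% ÷ 12 = 1.4%
Balance at month 7: kr 10,750.5500 × (1 + 0.014)^7 = kr 11,849.4002…
After kr 3,100.00 payment: kr 11,849.4002… − kr 3,100.00 = kr 8,749.4002…
Balance at month 18: kr 8,749.4002… × (1 + 0.014)^11 = kr 10,195.2009…
Penalty: 18 × 2% × kr 10,750.55 = kr 3,870.20…
Final settlement = outstanding balance + penalty = kr 10,195.2009… + kr 3,870.20… = kr 14,065.40

kr 14,065.40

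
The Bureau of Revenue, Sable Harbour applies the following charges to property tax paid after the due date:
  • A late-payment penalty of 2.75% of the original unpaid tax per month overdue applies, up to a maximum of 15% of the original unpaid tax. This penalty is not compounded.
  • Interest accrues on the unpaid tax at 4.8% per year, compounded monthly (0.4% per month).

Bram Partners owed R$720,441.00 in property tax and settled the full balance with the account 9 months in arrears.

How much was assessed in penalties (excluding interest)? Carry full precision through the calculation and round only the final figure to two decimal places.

R$108,066.15

Penalty (uncapped): 9 × 2.75% × R$720,441.00 = R$178,309.15…; cap = 15% × R$720,441.00 = R$108,066.15 → penalty = R$108,066.15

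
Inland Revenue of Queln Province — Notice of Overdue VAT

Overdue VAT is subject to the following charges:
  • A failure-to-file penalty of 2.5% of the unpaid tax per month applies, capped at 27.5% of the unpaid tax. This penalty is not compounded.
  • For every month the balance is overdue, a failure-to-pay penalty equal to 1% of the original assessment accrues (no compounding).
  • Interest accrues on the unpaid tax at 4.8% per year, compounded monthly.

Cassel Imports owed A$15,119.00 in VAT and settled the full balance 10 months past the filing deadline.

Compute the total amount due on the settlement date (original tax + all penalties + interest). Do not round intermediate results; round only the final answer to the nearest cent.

A$21,026.41

Failure-to-file: 10 × 2.5% × A$15,119.00 = A$3,779.75 (under the 27.5% cap)
Failure-to-pay penalty = 1% × A$15,119.00 × 10 mo = A$1,511.90
Interest (4.8%/yr ÷ 12 = 0.4%/month): A$15,119.00 × ((1 + 0.004)^10 − 1) = A$615.7626…
Total = A$15,119.00 + A$5,291.6500 + A$615.7626… = A$21,026.41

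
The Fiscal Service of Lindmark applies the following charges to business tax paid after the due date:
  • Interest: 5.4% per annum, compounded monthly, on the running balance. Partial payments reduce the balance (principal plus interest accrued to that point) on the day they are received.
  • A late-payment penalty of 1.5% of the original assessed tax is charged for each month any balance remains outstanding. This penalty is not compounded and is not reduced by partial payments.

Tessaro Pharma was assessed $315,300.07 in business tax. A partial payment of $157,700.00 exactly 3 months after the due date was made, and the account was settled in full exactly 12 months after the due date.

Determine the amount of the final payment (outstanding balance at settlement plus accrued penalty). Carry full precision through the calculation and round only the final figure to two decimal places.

$225,305.04

Monthly rate = 5.4% ÷ 12 = 0.45%
Balance at month 3: $315,300.0700 × (1 + 0.0045)^3 = $319,575.8042…
After $157,700.00 payment: $319,575.8042… − $157,700.00 = $161,875.8042…
Balance at month 12: $161,875.8042… × (1 + 0.0045)^9 = $168,551.0292…
Penalty: 12 × 1.5% × $315,300.07 = $56,754.01…
Final settlement = outstanding balance + penalty = $168,551.0292… + $56,754.01… = $225,305.04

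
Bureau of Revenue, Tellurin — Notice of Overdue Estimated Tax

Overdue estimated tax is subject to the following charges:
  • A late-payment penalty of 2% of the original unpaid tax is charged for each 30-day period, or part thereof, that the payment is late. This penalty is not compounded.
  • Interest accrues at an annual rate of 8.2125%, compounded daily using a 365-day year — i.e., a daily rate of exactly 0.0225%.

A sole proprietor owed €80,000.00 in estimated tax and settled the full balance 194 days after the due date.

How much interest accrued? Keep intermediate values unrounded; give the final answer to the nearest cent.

€3,568.92

Interest: €80,000.00 × ((1 + 0.000225)^194 − 1) = €80,000.00 × 0.04461155… = €3,568.9237…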